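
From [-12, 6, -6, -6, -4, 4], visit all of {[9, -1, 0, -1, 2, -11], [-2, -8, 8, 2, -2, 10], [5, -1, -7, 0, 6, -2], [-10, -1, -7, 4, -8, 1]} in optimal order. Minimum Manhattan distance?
142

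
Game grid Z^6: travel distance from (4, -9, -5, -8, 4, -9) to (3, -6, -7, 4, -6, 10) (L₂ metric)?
24.8797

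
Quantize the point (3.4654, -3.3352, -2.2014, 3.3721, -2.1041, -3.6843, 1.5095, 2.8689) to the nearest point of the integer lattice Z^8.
(3, -3, -2, 3, -2, -4, 2, 3)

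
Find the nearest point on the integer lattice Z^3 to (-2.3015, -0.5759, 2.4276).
(-2, -1, 2)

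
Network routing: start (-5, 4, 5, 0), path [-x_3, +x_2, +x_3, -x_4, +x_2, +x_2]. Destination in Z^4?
(-5, 7, 5, -1)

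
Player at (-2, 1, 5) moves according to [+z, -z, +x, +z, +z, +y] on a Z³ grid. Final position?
(-1, 2, 7)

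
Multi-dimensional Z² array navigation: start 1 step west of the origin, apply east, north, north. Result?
(0, 2)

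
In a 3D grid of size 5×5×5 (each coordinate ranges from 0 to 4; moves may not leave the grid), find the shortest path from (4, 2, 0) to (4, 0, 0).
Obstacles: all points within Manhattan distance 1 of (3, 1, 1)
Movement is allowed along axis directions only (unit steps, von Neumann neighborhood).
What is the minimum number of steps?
2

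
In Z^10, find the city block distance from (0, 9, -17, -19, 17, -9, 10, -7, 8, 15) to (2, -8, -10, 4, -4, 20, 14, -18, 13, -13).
147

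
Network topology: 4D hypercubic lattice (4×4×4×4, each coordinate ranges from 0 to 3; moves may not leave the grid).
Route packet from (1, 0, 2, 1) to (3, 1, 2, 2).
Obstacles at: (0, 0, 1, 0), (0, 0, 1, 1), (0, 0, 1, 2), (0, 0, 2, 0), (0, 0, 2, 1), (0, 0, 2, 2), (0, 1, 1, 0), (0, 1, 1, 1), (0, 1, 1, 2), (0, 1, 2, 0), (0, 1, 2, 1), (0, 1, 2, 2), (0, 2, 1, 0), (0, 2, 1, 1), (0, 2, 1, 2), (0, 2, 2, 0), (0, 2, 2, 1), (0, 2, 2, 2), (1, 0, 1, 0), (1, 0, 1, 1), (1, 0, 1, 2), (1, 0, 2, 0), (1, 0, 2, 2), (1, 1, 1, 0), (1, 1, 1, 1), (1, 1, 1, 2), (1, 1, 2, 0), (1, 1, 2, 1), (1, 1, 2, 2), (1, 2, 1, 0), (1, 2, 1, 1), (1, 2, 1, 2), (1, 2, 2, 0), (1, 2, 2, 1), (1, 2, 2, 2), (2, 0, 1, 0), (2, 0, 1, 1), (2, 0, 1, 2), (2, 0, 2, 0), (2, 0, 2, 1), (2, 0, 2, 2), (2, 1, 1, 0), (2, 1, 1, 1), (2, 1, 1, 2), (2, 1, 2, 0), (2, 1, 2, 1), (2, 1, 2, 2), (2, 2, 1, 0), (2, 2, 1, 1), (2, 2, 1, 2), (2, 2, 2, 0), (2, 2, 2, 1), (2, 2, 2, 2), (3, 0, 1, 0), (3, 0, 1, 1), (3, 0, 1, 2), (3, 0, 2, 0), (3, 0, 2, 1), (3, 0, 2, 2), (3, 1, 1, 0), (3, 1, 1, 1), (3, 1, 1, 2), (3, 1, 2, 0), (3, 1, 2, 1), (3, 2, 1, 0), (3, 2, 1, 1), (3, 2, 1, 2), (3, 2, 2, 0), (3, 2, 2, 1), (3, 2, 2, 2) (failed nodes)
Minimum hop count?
6
(one shortest path: (1, 0, 2, 1) → (1, 0, 3, 1) → (2, 0, 3, 1) → (3, 0, 3, 1) → (3, 1, 3, 1) → (3, 1, 3, 2) → (3, 1, 2, 2))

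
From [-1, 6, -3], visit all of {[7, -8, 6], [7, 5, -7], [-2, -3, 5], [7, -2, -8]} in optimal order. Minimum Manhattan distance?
56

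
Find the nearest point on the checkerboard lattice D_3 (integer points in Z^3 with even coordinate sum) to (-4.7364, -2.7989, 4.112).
(-5, -3, 4)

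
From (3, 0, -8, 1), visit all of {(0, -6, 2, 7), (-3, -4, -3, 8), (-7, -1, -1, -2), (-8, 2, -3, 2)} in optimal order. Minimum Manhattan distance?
59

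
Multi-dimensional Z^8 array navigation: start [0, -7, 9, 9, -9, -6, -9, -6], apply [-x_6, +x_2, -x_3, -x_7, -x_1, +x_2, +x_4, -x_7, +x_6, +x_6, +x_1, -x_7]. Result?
(0, -5, 8, 10, -9, -5, -12, -6)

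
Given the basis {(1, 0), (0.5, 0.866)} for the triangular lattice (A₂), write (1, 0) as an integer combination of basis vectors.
b₁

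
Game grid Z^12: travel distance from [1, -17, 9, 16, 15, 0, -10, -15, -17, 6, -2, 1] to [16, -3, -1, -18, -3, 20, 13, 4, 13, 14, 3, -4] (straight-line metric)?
65.6125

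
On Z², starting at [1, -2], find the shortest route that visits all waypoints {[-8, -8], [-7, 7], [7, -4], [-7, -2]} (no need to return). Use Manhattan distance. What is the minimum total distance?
43
(one optimal route: (1, -2) → (7, -4) → (-8, -8) → (-7, -2) → (-7, 7))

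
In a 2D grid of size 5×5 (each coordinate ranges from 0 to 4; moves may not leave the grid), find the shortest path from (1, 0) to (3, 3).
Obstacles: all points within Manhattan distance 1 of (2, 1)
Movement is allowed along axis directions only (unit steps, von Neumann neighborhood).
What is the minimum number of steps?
7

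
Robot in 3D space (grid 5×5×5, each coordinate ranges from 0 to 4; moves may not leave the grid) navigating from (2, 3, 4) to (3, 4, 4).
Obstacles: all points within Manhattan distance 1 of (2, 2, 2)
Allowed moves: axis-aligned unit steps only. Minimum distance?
2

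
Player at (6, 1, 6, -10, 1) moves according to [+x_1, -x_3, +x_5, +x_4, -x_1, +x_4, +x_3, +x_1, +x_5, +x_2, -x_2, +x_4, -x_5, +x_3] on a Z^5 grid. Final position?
(7, 1, 7, -7, 2)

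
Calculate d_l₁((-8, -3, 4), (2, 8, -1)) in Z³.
26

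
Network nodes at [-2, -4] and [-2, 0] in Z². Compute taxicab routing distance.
4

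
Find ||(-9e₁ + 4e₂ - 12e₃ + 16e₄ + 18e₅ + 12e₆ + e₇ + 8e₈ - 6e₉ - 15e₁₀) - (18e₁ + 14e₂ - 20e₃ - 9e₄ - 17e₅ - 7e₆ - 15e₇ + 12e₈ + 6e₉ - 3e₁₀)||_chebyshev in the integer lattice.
35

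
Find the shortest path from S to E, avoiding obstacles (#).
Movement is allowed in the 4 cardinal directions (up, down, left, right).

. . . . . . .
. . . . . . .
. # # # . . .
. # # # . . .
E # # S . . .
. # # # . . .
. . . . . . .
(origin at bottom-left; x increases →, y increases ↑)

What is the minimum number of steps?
9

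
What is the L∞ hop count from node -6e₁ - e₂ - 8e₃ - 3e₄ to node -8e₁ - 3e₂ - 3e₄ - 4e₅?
8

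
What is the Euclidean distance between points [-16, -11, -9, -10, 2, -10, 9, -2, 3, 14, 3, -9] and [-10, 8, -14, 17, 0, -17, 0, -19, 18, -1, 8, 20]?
53.7587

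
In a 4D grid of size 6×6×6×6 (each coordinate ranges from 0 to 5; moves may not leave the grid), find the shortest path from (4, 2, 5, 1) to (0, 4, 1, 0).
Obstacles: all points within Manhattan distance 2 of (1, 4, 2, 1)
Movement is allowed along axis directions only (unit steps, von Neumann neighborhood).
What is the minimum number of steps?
11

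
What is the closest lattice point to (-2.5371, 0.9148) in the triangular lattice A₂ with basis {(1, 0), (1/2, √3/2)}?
(-2.5, 0.866)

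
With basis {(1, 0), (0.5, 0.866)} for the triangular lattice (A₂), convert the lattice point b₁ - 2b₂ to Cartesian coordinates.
(0, -1.732)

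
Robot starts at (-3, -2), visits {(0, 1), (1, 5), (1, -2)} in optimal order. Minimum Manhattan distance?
13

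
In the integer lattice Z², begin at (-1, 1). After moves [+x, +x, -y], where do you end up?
(1, 0)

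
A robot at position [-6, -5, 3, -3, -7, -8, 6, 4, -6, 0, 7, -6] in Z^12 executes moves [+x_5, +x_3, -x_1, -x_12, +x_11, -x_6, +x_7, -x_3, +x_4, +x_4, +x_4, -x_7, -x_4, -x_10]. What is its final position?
(-7, -5, 3, -1, -6, -9, 6, 4, -6, -1, 8, -7)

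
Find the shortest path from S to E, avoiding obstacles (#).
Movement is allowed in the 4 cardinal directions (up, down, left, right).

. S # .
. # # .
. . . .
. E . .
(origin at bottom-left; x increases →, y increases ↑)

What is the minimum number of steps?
5
(one shortest path: (1, 3) → (0, 3) → (0, 2) → (0, 1) → (1, 1) → (1, 0))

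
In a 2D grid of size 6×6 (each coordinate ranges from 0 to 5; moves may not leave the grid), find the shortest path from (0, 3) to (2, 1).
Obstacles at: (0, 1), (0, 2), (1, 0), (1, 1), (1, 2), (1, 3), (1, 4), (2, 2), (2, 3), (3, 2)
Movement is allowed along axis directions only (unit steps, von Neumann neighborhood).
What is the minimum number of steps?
12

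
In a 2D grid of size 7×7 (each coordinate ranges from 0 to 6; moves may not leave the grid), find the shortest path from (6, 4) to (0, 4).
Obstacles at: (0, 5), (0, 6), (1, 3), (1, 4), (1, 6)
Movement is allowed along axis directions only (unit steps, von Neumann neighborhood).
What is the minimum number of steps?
10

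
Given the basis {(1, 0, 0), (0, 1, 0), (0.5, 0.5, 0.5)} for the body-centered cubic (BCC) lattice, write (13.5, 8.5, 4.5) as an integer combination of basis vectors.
9b₁ + 4b₂ + 9b₃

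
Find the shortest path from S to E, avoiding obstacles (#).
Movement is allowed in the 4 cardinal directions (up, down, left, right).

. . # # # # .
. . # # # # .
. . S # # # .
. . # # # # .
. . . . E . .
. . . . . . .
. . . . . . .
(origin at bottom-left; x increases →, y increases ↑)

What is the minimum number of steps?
6
(one shortest path: (2, 4) → (1, 4) → (1, 3) → (1, 2) → (2, 2) → (3, 2) → (4, 2))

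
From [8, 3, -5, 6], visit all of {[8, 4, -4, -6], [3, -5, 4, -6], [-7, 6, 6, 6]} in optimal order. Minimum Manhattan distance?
71
(one optimal route: (8, 3, -5, 6) → (8, 4, -4, -6) → (3, -5, 4, -6) → (-7, 6, 6, 6))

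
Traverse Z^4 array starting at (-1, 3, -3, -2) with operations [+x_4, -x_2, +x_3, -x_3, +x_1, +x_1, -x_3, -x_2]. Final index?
(1, 1, -4, -1)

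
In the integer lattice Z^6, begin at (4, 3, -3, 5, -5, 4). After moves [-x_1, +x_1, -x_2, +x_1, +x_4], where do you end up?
(5, 2, -3, 6, -5, 4)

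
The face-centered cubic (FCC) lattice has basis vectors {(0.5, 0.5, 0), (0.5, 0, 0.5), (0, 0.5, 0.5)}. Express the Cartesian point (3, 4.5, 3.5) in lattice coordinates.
4b₁ + 2b₂ + 5b₃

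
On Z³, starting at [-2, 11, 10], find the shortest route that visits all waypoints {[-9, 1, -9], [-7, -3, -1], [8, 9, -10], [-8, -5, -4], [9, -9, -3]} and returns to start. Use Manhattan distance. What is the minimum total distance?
136
(one optimal route: (-2, 11, 10) → (-9, 1, -9) → (-7, -3, -1) → (-8, -5, -4) → (9, -9, -3) → (8, 9, -10) → (-2, 11, 10))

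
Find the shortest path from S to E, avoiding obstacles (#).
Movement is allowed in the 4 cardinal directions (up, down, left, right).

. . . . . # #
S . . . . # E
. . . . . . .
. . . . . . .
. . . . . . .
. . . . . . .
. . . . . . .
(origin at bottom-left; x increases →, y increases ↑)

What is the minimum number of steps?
8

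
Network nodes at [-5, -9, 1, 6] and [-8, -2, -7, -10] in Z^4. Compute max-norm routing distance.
16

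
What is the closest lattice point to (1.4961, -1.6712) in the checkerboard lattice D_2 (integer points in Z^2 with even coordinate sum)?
(2, -2)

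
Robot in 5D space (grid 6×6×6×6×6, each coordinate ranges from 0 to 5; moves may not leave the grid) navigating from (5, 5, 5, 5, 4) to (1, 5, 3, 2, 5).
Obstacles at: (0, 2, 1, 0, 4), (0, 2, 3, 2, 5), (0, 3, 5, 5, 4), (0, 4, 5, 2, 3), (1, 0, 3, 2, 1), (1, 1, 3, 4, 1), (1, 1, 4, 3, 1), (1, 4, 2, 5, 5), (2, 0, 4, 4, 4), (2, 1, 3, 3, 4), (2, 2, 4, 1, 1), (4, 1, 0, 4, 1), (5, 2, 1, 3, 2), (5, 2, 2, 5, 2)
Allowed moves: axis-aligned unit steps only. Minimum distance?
10
(one shortest path: (5, 5, 5, 5, 4) → (4, 5, 5, 5, 4) → (3, 5, 5, 5, 4) → (2, 5, 5, 5, 4) → (1, 5, 5, 5, 4) → (1, 5, 4, 5, 4) → (1, 5, 3, 5, 4) → (1, 5, 3, 4, 4) → (1, 5, 3, 3, 4) → (1, 5, 3, 2, 4) → (1, 5, 3, 2, 5))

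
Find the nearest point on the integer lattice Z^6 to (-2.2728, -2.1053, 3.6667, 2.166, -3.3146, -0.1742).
(-2, -2, 4, 2, -3, 0)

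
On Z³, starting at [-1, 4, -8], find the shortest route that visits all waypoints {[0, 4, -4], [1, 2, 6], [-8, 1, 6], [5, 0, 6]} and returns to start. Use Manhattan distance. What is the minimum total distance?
62
(one optimal route: (-1, 4, -8) → (0, 4, -4) → (1, 2, 6) → (5, 0, 6) → (-8, 1, 6) → (-1, 4, -8))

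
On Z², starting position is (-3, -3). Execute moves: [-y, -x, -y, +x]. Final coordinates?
(-3, -5)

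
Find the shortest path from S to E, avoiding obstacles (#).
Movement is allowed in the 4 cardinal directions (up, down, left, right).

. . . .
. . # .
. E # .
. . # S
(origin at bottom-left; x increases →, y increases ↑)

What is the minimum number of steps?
7
(one shortest path: (3, 0) → (3, 1) → (3, 2) → (3, 3) → (2, 3) → (1, 3) → (1, 2) → (1, 1))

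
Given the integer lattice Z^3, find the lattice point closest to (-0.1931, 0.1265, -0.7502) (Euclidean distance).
(0, 0, -1)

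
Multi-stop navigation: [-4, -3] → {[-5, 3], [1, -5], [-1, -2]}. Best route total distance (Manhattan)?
21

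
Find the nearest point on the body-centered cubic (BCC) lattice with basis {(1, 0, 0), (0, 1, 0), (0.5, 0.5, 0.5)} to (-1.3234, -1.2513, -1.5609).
(-1.5, -1.5, -1.5)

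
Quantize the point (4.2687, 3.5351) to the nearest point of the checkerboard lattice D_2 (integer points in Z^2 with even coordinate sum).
(4, 4)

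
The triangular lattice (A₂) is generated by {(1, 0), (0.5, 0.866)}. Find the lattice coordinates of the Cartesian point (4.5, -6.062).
8b₁ - 7b₂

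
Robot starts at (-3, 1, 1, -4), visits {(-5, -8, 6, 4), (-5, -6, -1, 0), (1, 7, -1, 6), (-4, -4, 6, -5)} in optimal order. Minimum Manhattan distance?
64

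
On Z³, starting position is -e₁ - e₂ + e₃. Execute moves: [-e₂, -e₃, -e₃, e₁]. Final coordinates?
(0, -2, -1)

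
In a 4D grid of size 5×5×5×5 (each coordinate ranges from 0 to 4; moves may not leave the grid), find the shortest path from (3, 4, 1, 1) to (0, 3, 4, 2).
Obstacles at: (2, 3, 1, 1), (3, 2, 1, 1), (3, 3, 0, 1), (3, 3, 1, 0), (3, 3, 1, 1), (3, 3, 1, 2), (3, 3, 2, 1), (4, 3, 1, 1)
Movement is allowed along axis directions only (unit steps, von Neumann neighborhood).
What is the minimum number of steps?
8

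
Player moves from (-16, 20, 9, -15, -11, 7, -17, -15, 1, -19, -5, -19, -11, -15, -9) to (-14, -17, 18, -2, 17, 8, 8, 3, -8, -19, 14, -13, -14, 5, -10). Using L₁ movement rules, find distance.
191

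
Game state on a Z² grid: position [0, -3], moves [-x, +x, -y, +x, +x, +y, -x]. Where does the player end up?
(1, -3)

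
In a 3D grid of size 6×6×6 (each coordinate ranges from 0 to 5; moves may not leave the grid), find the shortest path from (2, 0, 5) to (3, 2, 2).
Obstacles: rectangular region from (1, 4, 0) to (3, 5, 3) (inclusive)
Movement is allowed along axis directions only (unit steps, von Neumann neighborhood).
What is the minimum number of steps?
6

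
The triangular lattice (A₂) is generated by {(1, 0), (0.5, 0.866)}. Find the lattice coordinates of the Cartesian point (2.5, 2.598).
b₁ + 3b₂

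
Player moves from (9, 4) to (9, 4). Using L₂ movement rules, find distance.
0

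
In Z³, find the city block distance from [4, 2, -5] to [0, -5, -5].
11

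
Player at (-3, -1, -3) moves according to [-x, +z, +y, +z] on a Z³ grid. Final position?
(-4, 0, -1)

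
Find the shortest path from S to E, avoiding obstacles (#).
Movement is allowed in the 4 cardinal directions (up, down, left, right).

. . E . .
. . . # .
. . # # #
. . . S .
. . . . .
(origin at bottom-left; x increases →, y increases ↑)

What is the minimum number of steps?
6
(one shortest path: (3, 1) → (2, 1) → (1, 1) → (1, 2) → (1, 3) → (2, 3) → (2, 4))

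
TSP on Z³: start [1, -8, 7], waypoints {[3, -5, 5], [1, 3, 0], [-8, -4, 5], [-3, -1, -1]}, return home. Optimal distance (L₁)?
60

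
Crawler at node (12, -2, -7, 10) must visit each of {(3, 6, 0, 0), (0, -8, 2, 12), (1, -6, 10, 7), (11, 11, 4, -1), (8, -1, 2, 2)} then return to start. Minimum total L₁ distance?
136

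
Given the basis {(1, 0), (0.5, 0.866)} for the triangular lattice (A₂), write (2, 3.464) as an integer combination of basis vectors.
4b₂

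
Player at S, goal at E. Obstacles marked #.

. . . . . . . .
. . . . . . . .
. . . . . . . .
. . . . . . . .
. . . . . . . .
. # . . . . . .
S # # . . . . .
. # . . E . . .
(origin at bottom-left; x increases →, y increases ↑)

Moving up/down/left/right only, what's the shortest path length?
9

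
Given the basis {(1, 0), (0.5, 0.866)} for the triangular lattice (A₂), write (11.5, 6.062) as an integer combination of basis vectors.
8b₁ + 7b₂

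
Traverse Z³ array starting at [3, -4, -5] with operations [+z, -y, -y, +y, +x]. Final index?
(4, -5, -4)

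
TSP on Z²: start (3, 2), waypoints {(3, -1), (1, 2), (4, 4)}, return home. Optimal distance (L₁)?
16
(one optimal route: (3, 2) → (3, -1) → (1, 2) → (4, 4) → (3, 2))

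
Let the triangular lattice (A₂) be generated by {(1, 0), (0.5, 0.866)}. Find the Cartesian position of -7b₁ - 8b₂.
(-11, -6.928)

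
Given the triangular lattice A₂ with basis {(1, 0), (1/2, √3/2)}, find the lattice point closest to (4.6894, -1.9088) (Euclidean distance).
(5, -1.732)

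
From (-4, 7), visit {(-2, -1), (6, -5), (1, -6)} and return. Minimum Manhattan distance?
46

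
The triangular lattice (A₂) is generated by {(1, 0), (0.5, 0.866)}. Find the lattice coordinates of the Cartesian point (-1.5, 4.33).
-4b₁ + 5b₂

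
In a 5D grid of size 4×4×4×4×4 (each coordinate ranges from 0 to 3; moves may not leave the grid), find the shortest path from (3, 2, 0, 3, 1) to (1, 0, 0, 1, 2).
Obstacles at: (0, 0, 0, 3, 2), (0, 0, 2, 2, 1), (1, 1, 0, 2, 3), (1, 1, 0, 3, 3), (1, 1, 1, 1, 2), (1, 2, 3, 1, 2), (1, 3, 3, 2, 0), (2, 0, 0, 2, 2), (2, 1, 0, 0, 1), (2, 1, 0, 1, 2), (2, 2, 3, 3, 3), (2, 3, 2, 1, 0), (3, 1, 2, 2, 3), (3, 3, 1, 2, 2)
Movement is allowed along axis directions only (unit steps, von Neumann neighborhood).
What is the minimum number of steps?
7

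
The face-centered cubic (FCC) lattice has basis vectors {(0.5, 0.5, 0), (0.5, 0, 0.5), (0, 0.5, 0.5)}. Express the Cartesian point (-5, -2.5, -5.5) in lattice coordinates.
-2b₁ - 8b₂ - 3b₃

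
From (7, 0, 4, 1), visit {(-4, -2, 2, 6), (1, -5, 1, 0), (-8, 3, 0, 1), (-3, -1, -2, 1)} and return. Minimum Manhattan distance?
74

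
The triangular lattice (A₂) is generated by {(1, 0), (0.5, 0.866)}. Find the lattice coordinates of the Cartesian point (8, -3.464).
10b₁ - 4b₂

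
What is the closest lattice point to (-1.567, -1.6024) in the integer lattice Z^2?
(-2, -2)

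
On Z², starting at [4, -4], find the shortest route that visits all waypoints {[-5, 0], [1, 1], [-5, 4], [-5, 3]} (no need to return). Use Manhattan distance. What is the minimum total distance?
19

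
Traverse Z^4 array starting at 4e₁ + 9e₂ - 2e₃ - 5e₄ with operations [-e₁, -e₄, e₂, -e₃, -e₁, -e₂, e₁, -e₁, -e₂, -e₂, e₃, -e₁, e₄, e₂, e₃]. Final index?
(1, 8, -1, -5)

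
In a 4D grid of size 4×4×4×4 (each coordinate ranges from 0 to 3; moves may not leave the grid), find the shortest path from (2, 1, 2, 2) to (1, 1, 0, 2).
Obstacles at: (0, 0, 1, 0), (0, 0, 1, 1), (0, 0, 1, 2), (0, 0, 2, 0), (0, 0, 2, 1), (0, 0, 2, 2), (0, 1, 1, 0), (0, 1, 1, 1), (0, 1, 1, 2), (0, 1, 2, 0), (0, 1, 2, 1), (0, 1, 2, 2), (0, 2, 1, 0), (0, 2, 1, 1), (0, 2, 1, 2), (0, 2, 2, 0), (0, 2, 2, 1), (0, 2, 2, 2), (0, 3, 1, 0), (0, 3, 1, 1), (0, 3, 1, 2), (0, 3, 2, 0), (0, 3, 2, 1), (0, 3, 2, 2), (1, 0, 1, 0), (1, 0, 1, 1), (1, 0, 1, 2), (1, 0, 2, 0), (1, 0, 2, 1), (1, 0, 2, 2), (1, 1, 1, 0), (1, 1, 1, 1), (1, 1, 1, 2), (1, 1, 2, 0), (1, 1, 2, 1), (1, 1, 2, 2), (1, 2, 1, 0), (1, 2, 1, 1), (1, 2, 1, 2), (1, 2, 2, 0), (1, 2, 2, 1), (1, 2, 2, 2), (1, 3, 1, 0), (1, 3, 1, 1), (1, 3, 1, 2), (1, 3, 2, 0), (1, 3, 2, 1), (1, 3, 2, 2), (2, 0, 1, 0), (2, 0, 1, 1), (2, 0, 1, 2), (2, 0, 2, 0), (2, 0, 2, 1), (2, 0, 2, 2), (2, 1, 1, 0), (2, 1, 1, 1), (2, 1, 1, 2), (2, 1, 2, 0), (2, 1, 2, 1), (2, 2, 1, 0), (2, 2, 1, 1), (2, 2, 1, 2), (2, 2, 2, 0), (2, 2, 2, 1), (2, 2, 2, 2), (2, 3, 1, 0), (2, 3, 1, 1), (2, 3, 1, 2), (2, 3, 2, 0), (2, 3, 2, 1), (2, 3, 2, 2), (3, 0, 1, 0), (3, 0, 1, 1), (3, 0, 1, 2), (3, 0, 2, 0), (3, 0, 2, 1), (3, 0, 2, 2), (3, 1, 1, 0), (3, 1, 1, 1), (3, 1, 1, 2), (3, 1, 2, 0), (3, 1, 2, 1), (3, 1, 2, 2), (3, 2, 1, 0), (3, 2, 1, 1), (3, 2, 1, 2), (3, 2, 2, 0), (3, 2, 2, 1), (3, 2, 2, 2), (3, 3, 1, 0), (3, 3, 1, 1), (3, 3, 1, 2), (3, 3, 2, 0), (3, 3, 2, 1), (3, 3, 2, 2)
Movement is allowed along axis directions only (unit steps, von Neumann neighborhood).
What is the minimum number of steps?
5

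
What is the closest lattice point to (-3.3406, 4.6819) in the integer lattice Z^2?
(-3, 5)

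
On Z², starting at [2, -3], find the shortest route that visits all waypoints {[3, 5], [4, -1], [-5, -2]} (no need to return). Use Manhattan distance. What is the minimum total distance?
25
(one optimal route: (2, -3) → (-5, -2) → (4, -1) → (3, 5))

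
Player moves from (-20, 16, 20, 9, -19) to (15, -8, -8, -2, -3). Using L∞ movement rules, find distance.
35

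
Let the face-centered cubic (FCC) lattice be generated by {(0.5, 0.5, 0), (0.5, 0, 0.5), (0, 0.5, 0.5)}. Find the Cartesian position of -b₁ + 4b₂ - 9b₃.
(1.5, -5, -2.5)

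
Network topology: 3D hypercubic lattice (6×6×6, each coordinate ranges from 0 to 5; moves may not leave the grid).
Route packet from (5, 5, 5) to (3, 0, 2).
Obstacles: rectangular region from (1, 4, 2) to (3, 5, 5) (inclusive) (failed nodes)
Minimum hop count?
10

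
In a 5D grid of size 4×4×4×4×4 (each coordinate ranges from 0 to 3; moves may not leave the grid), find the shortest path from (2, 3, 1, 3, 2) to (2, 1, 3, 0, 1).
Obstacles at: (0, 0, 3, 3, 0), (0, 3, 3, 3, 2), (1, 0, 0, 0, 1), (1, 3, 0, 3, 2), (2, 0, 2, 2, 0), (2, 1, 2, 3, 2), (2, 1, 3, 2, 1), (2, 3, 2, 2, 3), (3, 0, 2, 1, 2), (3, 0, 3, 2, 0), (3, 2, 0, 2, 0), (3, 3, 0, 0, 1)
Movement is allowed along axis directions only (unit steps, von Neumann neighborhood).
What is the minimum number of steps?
8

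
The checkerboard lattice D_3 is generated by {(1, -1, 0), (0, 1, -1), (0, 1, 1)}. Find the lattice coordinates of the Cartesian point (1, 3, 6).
b₁ - b₂ + 5b₃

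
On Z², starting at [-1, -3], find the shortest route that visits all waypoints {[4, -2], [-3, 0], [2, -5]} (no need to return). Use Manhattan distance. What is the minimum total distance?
19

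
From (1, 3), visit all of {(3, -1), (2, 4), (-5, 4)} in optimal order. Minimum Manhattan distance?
19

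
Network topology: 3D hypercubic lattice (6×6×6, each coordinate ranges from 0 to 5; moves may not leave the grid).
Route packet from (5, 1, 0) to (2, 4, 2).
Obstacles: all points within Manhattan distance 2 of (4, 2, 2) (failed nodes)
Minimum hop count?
8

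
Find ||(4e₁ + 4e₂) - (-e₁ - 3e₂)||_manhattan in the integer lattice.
12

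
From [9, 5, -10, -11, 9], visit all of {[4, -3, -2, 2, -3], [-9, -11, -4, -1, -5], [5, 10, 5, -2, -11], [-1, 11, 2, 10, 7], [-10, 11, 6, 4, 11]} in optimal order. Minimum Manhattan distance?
180
(one optimal route: (9, 5, -10, -11, 9) → (-1, 11, 2, 10, 7) → (-10, 11, 6, 4, 11) → (5, 10, 5, -2, -11) → (4, -3, -2, 2, -3) → (-9, -11, -4, -1, -5))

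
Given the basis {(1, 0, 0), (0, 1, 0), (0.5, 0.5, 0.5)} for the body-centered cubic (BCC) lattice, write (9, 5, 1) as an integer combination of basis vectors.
8b₁ + 4b₂ + 2b₃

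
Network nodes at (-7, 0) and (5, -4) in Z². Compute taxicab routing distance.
16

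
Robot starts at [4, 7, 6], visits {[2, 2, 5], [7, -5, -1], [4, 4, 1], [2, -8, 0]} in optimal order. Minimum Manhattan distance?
39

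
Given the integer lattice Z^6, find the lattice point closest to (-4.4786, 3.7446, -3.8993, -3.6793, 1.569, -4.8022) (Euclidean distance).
(-4, 4, -4, -4, 2, -5)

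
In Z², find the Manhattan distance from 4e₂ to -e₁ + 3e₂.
2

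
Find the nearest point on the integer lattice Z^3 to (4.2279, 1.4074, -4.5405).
(4, 1, -5)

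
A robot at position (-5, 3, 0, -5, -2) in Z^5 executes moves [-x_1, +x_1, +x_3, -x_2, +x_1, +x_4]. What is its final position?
(-4, 2, 1, -4, -2)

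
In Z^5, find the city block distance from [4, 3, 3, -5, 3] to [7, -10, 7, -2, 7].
27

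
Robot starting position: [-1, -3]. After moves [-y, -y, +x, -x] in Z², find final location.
(-1, -5)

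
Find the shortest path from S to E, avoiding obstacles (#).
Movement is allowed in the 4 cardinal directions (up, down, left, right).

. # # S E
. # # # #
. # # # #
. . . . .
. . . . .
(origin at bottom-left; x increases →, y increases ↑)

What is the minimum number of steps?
1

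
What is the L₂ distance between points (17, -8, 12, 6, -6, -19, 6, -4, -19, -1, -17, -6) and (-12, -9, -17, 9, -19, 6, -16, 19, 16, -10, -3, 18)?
74.6793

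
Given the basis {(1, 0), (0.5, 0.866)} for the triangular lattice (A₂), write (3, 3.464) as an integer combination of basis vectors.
b₁ + 4b₂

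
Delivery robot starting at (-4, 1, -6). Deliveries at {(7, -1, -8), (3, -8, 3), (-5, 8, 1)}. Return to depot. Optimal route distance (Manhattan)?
78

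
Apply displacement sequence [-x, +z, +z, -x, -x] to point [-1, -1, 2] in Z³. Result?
(-4, -1, 4)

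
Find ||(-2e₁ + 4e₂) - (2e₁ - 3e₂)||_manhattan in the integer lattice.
11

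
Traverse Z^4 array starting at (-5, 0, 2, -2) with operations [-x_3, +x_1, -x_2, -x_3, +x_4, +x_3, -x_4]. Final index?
(-4, -1, 1, -2)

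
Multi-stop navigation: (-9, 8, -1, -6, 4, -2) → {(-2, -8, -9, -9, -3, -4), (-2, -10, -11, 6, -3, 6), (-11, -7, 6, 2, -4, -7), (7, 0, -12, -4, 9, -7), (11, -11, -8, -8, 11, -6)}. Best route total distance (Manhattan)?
181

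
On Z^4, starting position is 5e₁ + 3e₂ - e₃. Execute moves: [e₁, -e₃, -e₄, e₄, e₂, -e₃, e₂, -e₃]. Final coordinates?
(6, 5, -4, 0)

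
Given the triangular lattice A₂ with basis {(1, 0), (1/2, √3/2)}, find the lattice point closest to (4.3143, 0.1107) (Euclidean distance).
(4, 0)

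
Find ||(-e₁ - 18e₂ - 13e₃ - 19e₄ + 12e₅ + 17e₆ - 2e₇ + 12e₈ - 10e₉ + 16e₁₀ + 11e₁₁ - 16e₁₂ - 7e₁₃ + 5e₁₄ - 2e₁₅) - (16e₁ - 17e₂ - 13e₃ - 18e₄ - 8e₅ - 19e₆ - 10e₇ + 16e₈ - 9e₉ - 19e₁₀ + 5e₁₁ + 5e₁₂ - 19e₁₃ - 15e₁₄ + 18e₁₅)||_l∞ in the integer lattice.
36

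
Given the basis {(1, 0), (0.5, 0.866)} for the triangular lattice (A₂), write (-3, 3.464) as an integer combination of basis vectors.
-5b₁ + 4b₂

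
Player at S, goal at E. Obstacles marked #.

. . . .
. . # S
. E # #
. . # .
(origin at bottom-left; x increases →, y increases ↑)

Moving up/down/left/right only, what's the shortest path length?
5
(one shortest path: (3, 2) → (3, 3) → (2, 3) → (1, 3) → (1, 2) → (1, 1))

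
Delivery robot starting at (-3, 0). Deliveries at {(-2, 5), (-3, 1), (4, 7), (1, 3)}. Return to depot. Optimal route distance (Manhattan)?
28
(one optimal route: (-3, 0) → (-2, 5) → (4, 7) → (1, 3) → (-3, 1) → (-3, 0))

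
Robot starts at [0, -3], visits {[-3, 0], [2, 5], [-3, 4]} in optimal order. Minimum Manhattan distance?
16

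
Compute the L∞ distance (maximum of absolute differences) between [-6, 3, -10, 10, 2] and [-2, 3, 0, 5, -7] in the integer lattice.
10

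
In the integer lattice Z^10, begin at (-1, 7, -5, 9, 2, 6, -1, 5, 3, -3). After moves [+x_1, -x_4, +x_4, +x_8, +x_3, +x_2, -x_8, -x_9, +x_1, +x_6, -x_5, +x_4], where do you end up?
(1, 8, -4, 10, 1, 7, -1, 5, 2, -3)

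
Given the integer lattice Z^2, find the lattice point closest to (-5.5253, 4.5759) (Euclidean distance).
(-6, 5)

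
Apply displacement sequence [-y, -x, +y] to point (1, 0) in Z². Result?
(0, 0)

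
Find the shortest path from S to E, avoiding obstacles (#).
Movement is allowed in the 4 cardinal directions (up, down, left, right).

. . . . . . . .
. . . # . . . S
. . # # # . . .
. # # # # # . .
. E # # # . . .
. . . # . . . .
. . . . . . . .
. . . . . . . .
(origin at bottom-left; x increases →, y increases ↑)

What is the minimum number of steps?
13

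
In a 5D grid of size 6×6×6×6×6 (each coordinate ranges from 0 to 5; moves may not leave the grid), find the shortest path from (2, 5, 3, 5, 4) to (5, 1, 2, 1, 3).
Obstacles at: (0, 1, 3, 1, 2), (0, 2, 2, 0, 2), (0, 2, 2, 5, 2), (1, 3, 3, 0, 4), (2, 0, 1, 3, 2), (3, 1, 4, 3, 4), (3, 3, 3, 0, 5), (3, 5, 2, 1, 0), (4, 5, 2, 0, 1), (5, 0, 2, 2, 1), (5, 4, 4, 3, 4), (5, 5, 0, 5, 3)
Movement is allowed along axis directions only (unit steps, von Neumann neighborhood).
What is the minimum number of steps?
13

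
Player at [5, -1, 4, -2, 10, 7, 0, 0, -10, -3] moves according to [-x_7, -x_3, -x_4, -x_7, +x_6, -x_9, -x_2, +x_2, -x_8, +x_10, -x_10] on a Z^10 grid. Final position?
(5, -1, 3, -3, 10, 8, -2, -1, -11, -3)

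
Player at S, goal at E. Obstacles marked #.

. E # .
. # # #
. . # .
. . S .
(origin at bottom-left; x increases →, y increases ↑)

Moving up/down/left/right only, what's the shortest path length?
6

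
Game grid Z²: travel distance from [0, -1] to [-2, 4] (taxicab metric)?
7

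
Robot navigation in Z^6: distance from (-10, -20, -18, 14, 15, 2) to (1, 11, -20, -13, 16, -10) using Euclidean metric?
44.2719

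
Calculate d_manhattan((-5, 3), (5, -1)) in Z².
14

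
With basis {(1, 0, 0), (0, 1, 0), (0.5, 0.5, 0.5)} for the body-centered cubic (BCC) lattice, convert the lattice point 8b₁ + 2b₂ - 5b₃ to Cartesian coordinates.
(5.5, -0.5, -2.5)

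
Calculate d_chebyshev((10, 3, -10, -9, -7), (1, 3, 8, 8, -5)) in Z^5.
18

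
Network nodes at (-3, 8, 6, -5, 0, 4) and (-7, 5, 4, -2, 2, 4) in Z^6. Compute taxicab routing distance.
14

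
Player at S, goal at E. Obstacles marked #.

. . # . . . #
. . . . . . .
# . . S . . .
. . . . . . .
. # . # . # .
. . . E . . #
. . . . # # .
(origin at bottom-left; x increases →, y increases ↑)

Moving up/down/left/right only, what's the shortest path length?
5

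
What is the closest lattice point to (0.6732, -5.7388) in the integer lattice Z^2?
(1, -6)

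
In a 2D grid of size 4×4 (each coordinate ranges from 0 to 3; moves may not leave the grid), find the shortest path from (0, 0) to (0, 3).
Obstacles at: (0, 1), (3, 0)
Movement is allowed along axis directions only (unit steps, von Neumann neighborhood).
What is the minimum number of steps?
5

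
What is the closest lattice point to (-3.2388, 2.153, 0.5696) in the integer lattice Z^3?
(-3, 2, 1)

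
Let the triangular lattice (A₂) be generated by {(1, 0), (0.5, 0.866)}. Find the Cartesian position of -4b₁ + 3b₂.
(-2.5, 2.598)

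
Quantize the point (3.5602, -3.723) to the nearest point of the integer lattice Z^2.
(4, -4)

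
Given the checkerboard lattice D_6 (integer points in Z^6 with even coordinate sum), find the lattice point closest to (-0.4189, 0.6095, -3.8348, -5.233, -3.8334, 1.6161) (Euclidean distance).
(0, 1, -4, -5, -4, 2)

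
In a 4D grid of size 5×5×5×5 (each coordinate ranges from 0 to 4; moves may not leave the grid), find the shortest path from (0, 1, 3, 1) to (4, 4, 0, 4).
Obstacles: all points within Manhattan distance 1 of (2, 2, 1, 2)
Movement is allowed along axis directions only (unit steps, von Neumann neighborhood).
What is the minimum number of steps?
13
(one shortest path: (0, 1, 3, 1) → (1, 1, 3, 1) → (2, 1, 3, 1) → (3, 1, 3, 1) → (4, 1, 3, 1) → (4, 2, 3, 1) → (4, 3, 3, 1) → (4, 4, 3, 1) → (4, 4, 2, 1) → (4, 4, 1, 1) → (4, 4, 0, 1) → (4, 4, 0, 2) → (4, 4, 0, 3) → (4, 4, 0, 4))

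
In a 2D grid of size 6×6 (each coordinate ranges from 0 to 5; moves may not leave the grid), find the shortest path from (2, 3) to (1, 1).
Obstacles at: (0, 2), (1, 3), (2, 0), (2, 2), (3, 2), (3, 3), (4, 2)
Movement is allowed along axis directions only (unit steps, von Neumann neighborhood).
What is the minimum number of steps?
11
(one shortest path: (2, 3) → (2, 4) → (3, 4) → (4, 4) → (5, 4) → (5, 3) → (5, 2) → (5, 1) → (4, 1) → (3, 1) → (2, 1) → (1, 1))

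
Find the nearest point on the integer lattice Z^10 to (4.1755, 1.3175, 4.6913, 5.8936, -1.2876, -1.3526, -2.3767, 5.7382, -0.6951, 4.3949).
(4, 1, 5, 6, -1, -1, -2, 6, -1, 4)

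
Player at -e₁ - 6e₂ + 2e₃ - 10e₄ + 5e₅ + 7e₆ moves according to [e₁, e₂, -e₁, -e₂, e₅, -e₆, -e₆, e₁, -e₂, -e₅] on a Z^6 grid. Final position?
(0, -7, 2, -10, 5, 5)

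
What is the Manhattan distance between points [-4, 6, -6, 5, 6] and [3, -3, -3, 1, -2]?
31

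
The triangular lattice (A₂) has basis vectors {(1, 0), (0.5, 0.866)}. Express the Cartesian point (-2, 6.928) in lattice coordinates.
-6b₁ + 8b₂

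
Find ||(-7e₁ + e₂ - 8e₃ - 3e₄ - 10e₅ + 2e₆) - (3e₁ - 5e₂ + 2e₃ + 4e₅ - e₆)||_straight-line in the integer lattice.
21.2132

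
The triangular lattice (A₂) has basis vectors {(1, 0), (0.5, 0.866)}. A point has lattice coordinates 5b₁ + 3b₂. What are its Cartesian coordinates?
(6.5, 2.598)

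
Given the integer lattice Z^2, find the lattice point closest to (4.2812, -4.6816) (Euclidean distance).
(4, -5)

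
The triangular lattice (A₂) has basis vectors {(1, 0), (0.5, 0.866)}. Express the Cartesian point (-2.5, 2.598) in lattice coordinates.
-4b₁ + 3b₂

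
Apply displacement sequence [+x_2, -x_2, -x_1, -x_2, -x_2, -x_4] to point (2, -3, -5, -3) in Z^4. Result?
(1, -5, -5, -4)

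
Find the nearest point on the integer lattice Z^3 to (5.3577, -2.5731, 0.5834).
(5, -3, 1)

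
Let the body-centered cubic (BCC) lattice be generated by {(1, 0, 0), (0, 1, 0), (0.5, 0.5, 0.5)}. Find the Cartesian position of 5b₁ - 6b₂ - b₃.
(4.5, -6.5, -0.5)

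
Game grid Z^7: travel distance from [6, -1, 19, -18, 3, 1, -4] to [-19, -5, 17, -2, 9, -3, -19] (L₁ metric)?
72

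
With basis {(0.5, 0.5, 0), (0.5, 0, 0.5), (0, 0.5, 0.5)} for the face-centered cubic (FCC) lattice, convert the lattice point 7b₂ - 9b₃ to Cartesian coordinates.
(3.5, -4.5, -1)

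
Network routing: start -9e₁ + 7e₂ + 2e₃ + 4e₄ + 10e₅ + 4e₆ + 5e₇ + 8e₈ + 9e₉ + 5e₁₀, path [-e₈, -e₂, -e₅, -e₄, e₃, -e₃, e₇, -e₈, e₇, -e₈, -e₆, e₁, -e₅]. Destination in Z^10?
(-8, 6, 2, 3, 8, 3, 7, 5, 9, 5)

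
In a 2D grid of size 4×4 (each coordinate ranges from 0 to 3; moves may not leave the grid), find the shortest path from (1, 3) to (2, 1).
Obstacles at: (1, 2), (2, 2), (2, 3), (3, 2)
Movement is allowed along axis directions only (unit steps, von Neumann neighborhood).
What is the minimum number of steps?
5
(one shortest path: (1, 3) → (0, 3) → (0, 2) → (0, 1) → (1, 1) → (2, 1))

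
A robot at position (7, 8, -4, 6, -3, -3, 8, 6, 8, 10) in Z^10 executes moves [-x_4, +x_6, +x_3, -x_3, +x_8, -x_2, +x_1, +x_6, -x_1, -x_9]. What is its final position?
(7, 7, -4, 5, -3, -1, 8, 7, 7, 10)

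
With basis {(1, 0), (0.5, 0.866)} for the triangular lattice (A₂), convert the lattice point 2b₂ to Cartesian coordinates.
(1, 1.732)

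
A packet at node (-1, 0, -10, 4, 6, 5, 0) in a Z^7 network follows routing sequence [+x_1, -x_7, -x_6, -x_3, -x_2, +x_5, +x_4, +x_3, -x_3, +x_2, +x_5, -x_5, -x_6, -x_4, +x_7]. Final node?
(0, 0, -11, 4, 7, 3, 0)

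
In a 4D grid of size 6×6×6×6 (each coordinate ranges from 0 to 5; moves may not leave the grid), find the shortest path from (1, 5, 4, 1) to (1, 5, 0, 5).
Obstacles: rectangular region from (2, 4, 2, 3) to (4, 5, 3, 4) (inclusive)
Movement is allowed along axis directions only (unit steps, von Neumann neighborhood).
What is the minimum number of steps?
8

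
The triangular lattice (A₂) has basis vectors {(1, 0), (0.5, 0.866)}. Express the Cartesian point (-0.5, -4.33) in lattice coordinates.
2b₁ - 5b₂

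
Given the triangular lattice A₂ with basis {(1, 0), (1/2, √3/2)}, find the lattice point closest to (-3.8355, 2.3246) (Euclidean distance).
(-3.5, 2.598)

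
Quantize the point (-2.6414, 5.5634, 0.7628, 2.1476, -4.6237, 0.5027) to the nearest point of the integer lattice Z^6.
(-3, 6, 1, 2, -5, 1)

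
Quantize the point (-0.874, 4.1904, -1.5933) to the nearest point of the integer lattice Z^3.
(-1, 4, -2)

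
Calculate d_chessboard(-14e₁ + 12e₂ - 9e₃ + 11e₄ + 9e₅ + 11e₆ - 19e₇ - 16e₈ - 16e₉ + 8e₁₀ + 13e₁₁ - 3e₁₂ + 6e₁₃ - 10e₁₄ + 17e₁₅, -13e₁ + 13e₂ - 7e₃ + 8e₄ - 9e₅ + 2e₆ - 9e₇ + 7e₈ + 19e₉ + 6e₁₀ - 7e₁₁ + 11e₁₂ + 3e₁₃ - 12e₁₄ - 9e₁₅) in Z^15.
35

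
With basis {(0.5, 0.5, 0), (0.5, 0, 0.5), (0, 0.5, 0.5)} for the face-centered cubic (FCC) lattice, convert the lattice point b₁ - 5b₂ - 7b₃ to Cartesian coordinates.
(-2, -3, -6)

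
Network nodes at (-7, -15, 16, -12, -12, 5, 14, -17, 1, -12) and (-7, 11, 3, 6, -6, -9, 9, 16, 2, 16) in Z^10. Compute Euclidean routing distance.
57.4456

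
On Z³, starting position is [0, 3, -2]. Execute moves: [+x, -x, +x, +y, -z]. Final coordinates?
(1, 4, -3)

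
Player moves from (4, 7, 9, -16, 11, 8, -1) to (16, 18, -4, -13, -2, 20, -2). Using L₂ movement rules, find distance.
27.5136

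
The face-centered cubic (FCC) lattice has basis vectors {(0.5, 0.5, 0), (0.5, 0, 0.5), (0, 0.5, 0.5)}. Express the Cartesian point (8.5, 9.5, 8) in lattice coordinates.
10b₁ + 7b₂ + 9b₃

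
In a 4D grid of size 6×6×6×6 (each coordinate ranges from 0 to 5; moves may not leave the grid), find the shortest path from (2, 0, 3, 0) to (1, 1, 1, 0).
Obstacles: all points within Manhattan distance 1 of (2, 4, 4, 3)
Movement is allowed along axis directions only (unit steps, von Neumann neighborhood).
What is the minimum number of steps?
4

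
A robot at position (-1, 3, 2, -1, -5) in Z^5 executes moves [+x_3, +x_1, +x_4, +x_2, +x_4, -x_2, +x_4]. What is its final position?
(0, 3, 3, 2, -5)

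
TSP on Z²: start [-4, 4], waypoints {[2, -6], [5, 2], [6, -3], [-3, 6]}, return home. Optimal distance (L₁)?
44
(one optimal route: (-4, 4) → (2, -6) → (6, -3) → (5, 2) → (-3, 6) → (-4, 4))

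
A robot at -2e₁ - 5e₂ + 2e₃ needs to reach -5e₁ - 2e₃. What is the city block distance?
12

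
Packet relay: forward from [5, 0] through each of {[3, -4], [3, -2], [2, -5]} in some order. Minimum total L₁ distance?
8
(one optimal route: (5, 0) → (3, -2) → (3, -4) → (2, -5))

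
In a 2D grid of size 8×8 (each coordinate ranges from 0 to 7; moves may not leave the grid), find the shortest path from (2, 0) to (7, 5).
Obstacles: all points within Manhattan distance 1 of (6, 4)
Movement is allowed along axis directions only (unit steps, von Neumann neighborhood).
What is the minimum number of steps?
12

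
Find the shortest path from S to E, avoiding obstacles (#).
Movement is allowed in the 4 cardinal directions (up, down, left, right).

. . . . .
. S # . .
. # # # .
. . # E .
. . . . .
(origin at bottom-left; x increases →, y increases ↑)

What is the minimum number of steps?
8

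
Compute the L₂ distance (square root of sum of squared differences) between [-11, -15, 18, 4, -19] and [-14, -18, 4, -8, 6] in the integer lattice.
31.3528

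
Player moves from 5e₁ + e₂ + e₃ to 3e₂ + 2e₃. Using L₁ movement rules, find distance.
8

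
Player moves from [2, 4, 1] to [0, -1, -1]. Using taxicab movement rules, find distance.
9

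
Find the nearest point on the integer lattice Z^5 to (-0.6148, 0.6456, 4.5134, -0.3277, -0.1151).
(-1, 1, 5, 0, 0)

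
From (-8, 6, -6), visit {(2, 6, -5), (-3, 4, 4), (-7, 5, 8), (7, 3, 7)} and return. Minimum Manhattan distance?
70
(one optimal route: (-8, 6, -6) → (2, 6, -5) → (7, 3, 7) → (-3, 4, 4) → (-7, 5, 8) → (-8, 6, -6))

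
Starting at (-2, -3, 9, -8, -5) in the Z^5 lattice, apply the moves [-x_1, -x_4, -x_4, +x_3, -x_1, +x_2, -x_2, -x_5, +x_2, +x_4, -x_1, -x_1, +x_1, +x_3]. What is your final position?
(-5, -2, 11, -9, -6)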